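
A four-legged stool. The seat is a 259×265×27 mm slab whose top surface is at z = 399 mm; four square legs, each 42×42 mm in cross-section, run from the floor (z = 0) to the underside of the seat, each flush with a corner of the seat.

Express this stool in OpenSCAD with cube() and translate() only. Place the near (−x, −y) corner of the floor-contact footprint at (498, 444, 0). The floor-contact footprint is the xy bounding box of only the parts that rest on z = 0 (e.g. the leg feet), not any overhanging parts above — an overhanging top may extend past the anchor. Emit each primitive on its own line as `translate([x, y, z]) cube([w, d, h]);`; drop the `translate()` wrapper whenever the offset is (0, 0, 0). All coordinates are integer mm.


translate([498, 444, 372]) cube([259, 265, 27]);
translate([498, 444, 0]) cube([42, 42, 372]);
translate([715, 444, 0]) cube([42, 42, 372]);
translate([498, 667, 0]) cube([42, 42, 372]);
translate([715, 667, 0]) cube([42, 42, 372]);


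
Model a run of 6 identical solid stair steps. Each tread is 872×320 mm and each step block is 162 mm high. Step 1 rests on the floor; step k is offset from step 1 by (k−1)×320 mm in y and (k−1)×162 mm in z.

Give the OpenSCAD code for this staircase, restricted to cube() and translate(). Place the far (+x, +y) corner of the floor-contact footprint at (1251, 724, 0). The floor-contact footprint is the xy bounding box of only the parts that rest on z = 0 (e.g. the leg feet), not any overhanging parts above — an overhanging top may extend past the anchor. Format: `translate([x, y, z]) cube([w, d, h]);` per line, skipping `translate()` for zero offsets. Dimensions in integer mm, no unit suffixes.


translate([379, 404, 0]) cube([872, 320, 162]);
translate([379, 724, 162]) cube([872, 320, 162]);
translate([379, 1044, 324]) cube([872, 320, 162]);
translate([379, 1364, 486]) cube([872, 320, 162]);
translate([379, 1684, 648]) cube([872, 320, 162]);
translate([379, 2004, 810]) cube([872, 320, 162]);


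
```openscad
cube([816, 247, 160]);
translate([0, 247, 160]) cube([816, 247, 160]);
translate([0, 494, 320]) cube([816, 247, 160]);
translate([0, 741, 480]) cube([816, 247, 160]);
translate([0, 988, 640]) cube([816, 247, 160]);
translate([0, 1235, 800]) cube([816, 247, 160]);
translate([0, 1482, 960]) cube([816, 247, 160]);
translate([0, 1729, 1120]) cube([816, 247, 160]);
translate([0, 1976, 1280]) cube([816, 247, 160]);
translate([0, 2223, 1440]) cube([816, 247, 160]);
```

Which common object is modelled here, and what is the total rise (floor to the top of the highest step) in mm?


A staircase. The total rise is 1600 mm.

10 identical blocks, each offset up and back from the previous — a staircase. Each step is 160 mm tall and there are 10 of them, so the total rise is 10 × 160 = 1600 mm.


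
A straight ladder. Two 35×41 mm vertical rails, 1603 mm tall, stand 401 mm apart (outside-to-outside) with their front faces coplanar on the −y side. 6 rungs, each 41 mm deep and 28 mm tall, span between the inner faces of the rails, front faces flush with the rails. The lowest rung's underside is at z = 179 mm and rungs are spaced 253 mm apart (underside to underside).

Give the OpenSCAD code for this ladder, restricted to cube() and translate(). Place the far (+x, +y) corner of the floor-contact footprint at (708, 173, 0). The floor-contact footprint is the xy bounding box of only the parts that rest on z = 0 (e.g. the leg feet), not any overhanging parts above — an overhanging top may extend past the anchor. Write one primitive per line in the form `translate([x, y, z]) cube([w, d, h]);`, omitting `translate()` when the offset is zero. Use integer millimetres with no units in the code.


// rung span = 401 - 2*35 = 331
// rung[k] z = 179 + k*253
translate([307, 132, 0]) cube([35, 41, 1603]);
translate([673, 132, 0]) cube([35, 41, 1603]);
translate([342, 132, 179]) cube([331, 41, 28]);
translate([342, 132, 432]) cube([331, 41, 28]);
translate([342, 132, 685]) cube([331, 41, 28]);
translate([342, 132, 938]) cube([331, 41, 28]);
translate([342, 132, 1191]) cube([331, 41, 28]);
translate([342, 132, 1444]) cube([331, 41, 28]);


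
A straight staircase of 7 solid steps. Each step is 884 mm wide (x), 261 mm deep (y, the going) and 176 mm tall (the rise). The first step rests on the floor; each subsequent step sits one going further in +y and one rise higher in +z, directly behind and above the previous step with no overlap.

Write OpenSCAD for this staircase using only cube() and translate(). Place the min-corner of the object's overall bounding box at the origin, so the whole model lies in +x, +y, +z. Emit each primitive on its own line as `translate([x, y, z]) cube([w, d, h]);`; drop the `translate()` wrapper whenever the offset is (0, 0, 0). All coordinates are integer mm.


cube([884, 261, 176]);
translate([0, 261, 176]) cube([884, 261, 176]);
translate([0, 522, 352]) cube([884, 261, 176]);
translate([0, 783, 528]) cube([884, 261, 176]);
translate([0, 1044, 704]) cube([884, 261, 176]);
translate([0, 1305, 880]) cube([884, 261, 176]);
translate([0, 1566, 1056]) cube([884, 261, 176]);


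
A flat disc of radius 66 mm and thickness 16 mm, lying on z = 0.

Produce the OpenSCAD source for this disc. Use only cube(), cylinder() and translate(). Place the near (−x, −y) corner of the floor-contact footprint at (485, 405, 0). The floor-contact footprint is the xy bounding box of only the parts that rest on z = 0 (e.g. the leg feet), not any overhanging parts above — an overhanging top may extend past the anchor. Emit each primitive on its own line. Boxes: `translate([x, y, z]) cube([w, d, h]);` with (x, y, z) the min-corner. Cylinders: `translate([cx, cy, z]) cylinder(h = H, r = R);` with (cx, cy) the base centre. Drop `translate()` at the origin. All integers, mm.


translate([551, 471, 0]) cylinder(h = 16, r = 66);


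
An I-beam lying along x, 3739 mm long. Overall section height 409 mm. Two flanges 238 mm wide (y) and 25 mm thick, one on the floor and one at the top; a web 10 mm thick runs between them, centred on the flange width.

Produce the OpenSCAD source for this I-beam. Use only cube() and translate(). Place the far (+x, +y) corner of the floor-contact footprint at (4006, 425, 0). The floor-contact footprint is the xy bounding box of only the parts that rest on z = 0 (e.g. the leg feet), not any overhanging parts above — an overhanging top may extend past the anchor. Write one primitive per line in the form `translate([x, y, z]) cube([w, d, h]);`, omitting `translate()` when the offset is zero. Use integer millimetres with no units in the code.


translate([267, 187, 0]) cube([3739, 238, 25]);
translate([267, 301, 25]) cube([3739, 10, 359]);
translate([267, 187, 384]) cube([3739, 238, 25]);


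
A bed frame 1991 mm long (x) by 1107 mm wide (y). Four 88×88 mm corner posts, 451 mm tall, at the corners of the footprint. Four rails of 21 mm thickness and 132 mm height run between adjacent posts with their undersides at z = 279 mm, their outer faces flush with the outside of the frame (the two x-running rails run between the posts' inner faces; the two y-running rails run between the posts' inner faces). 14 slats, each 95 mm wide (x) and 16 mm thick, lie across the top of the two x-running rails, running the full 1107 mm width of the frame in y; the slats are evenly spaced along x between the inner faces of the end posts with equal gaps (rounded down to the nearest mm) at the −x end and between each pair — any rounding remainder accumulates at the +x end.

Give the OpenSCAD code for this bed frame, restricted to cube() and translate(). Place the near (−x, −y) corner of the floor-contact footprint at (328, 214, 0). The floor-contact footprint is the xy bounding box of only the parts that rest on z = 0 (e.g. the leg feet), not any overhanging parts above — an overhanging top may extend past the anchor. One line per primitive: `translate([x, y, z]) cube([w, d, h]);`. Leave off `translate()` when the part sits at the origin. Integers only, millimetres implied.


// slat z = rail_z + rail_h = 279 + 132 = 411
// slat gap = ⌊(1815 − 14·95) / 15⌋ = 32
translate([328, 214, 0]) cube([88, 88, 451]);
translate([328, 1233, 0]) cube([88, 88, 451]);
translate([2231, 214, 0]) cube([88, 88, 451]);
translate([2231, 1233, 0]) cube([88, 88, 451]);
translate([416, 214, 279]) cube([1815, 21, 132]);
translate([416, 1300, 279]) cube([1815, 21, 132]);
translate([328, 302, 279]) cube([21, 931, 132]);
translate([2298, 302, 279]) cube([21, 931, 132]);
translate([448, 214, 411]) cube([95, 1107, 16]);
translate([575, 214, 411]) cube([95, 1107, 16]);
translate([702, 214, 411]) cube([95, 1107, 16]);
translate([829, 214, 411]) cube([95, 1107, 16]);
translate([956, 214, 411]) cube([95, 1107, 16]);
translate([1083, 214, 411]) cube([95, 1107, 16]);
translate([1210, 214, 411]) cube([95, 1107, 16]);
translate([1337, 214, 411]) cube([95, 1107, 16]);
translate([1464, 214, 411]) cube([95, 1107, 16]);
translate([1591, 214, 411]) cube([95, 1107, 16]);
translate([1718, 214, 411]) cube([95, 1107, 16]);
translate([1845, 214, 411]) cube([95, 1107, 16]);
translate([1972, 214, 411]) cube([95, 1107, 16]);
translate([2099, 214, 411]) cube([95, 1107, 16]);


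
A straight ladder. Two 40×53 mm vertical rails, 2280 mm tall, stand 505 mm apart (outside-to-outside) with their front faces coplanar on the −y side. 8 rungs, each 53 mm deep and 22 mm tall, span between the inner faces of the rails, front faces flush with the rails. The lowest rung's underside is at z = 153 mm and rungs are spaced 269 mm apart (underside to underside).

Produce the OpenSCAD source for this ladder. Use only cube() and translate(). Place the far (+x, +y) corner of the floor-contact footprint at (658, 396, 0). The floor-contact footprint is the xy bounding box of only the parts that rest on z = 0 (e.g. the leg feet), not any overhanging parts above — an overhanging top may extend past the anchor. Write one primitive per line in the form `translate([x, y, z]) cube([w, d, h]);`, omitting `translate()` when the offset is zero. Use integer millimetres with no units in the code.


translate([153, 343, 0]) cube([40, 53, 2280]);
translate([618, 343, 0]) cube([40, 53, 2280]);
translate([193, 343, 153]) cube([425, 53, 22]);
translate([193, 343, 422]) cube([425, 53, 22]);
translate([193, 343, 691]) cube([425, 53, 22]);
translate([193, 343, 960]) cube([425, 53, 22]);
translate([193, 343, 1229]) cube([425, 53, 22]);
translate([193, 343, 1498]) cube([425, 53, 22]);
translate([193, 343, 1767]) cube([425, 53, 22]);
translate([193, 343, 2036]) cube([425, 53, 22]);


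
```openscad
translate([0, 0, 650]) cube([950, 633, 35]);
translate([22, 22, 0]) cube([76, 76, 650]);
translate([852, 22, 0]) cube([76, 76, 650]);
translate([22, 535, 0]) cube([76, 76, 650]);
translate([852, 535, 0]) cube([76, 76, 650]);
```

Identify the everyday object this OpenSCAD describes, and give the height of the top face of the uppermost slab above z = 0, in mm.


A table. The table height is 685 mm.

A 950×633×35 slab sits at z = 650 on four 76 mm square posts — a table. The top surface is at 650 + 35 = 685 mm.


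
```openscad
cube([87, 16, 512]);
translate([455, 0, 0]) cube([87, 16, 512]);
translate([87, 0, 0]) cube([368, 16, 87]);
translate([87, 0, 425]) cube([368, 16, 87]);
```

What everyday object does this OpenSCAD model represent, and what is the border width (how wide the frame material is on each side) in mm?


A picture frame. The border width is 87 mm.

Four thin pieces enclosing a rectangular opening — a picture frame. The two full-height stiles are 512 mm tall; the top rail sits at z = 425 and is 87 mm tall, so the border above the opening is 512 − 425 = 87 mm, matching the stile x-width.


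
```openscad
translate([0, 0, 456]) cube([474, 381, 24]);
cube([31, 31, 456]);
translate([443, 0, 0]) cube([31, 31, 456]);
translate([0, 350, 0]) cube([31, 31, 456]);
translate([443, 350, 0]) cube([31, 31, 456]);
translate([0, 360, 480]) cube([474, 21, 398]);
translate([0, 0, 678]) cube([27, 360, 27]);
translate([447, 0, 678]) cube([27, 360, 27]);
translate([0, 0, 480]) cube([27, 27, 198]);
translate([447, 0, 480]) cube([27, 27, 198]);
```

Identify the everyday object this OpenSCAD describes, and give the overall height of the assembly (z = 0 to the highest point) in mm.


A chair. The overall height is 878 mm.

A slab on four corner posts with a tall panel at the back — a chair. The seat slab sits at z = 456 with thickness 24, and the 398 mm backrest starts at the seat top, so the overall height is 456 + 24 + 398 = 878 mm.


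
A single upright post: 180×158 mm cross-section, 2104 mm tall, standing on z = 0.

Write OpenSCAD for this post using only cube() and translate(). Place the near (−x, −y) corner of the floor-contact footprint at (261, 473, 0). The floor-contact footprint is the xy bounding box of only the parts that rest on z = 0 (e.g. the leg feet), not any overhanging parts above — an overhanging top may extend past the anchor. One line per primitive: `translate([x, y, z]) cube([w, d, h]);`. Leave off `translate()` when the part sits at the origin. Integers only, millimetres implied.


translate([261, 473, 0]) cube([180, 158, 2104]);


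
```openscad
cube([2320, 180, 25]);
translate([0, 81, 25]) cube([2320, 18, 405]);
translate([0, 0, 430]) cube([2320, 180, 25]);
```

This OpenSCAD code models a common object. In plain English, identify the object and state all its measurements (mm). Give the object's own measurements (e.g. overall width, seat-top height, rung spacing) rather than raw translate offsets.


An I-beam lying along x, 2320 mm long. Overall section height 455 mm. Two flanges 180 mm wide (y) and 25 mm thick, one on the floor and one at the top; a web 18 mm thick runs between them, centred on the flange width.


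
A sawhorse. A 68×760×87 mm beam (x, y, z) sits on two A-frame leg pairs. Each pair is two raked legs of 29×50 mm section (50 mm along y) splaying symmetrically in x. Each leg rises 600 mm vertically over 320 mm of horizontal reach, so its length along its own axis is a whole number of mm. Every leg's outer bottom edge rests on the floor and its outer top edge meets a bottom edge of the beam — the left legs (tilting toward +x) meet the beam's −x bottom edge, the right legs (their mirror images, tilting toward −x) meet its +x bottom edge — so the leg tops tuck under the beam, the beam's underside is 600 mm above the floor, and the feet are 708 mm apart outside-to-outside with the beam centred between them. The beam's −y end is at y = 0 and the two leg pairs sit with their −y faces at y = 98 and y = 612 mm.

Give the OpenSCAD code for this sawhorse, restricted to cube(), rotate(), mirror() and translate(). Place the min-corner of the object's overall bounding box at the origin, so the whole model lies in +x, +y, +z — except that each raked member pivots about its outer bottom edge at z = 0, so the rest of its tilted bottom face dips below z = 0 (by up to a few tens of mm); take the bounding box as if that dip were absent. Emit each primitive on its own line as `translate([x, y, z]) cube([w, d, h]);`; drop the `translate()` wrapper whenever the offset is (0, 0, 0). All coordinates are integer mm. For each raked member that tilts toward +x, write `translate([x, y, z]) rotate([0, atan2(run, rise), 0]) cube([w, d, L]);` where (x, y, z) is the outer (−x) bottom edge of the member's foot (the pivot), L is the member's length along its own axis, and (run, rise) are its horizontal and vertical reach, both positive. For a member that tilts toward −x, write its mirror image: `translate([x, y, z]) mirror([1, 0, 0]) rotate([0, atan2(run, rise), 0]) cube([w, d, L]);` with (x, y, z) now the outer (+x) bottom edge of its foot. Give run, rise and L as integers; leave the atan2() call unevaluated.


// leg length = √(320² + 600²) = 680
// right-leg outer foot x = 2·320 + 68 = 708
// beam min-corner = (320, 0, 600)
translate([320, 0, 600]) cube([68, 760, 87]);
translate([0, 98, 0]) rotate([0, atan2(320, 600), 0]) cube([29, 50, 680]);
translate([708, 98, 0]) mirror([1, 0, 0]) rotate([0, atan2(320, 600), 0]) cube([29, 50, 680]);
translate([0, 612, 0]) rotate([0, atan2(320, 600), 0]) cube([29, 50, 680]);
translate([708, 612, 0]) mirror([1, 0, 0]) rotate([0, atan2(320, 600), 0]) cube([29, 50, 680]);


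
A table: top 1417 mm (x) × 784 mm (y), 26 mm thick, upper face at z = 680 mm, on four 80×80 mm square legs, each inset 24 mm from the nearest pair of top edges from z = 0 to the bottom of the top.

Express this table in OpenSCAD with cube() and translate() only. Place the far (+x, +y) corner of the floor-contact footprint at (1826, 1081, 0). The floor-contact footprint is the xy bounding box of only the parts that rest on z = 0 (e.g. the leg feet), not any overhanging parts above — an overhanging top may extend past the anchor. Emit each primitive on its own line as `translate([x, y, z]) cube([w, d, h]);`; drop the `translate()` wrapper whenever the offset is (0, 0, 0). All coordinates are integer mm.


translate([433, 321, 654]) cube([1417, 784, 26]);
translate([457, 345, 0]) cube([80, 80, 654]);
translate([1746, 345, 0]) cube([80, 80, 654]);
translate([457, 1001, 0]) cube([80, 80, 654]);
translate([1746, 1001, 0]) cube([80, 80, 654]);


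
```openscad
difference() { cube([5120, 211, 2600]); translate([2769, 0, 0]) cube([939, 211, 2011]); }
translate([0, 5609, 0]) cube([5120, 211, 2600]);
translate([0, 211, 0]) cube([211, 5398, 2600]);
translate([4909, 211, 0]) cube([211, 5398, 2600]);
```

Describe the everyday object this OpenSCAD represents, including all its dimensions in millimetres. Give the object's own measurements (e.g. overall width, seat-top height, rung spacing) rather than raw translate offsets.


A single room: four walls, each 2600 mm tall and 211 mm thick, enclosing an outside footprint 5120×5820 mm (x × y), no floor or roof. The front and back walls (−y and +y sides) run the full x-width; the side walls fit between their inner faces. A door opening 939 mm wide and 2011 mm tall is cut through the front wall from the floor up, its −x edge 2769 mm from the wall's −x end.


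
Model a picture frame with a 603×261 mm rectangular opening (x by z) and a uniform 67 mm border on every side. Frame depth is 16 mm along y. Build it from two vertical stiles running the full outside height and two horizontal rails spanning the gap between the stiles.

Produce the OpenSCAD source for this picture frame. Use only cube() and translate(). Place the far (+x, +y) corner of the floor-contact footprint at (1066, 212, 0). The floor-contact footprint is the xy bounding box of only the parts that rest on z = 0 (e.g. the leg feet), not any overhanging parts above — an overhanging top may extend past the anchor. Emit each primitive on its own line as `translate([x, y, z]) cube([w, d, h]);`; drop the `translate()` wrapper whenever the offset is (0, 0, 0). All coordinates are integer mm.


translate([329, 196, 0]) cube([67, 16, 395]);
translate([999, 196, 0]) cube([67, 16, 395]);
translate([396, 196, 0]) cube([603, 16, 67]);
translate([396, 196, 328]) cube([603, 16, 67]);


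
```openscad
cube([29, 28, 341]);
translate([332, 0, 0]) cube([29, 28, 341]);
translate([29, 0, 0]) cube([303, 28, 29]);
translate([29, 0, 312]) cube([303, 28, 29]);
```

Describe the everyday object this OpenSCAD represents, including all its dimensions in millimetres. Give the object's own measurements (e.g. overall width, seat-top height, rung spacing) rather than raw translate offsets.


A rectangular picture frame lying in the x–z plane (depth along y). The opening is 303 mm wide (x) by 283 mm tall (z), surrounded by a border 29 mm wide on all four sides. The frame is 28 mm deep and is made of two full-height vertical stiles with two horizontal rails fitted between them.


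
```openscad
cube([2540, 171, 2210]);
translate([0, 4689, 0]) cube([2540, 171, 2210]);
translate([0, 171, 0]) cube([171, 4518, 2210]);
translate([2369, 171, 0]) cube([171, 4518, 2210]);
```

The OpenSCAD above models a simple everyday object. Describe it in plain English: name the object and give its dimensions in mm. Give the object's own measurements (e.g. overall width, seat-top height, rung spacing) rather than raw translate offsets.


The wall frame of a small rectangular building: four walls, each 2210 mm tall and 171 mm thick, enclosing a footprint 2540 mm (x) by 4860 mm (y) outside-to-outside, with no floor or roof. The front and back walls (the −y and +y sides) span the full width; the two side walls fit between them.


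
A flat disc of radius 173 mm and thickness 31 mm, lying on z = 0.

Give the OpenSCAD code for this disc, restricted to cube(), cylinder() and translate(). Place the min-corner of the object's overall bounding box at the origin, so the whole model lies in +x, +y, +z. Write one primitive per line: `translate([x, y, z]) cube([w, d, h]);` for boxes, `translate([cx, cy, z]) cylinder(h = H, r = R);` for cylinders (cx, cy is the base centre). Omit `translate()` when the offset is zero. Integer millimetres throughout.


translate([173, 173, 0]) cylinder(h = 31, r = 173);


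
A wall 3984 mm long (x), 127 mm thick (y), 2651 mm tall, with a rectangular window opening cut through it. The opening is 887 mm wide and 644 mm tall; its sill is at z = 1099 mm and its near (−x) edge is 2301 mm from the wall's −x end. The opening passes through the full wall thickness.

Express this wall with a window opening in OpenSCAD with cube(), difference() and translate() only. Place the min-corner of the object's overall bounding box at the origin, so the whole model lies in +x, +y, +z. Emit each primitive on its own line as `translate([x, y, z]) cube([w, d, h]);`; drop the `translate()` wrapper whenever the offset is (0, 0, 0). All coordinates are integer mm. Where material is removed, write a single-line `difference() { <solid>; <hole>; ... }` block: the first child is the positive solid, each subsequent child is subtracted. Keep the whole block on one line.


difference() { cube([3984, 127, 2651]); translate([2301, 0, 1099]) cube([887, 127, 644]); }


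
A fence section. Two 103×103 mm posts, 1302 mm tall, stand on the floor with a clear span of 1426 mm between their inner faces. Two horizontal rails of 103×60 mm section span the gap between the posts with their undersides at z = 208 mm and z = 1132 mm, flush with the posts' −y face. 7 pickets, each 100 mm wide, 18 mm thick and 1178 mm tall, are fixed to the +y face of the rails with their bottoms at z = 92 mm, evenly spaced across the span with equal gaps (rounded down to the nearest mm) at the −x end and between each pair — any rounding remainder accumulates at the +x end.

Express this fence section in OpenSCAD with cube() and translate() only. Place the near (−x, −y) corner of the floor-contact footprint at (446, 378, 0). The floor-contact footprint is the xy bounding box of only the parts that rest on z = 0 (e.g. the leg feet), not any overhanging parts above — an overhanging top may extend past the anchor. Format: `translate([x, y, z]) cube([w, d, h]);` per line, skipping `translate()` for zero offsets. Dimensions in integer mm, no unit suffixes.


translate([446, 378, 0]) cube([103, 103, 1302]);
translate([1975, 378, 0]) cube([103, 103, 1302]);
translate([549, 378, 208]) cube([1426, 103, 60]);
translate([549, 378, 1132]) cube([1426, 103, 60]);
translate([639, 481, 92]) cube([100, 18, 1178]);
translate([829, 481, 92]) cube([100, 18, 1178]);
translate([1019, 481, 92]) cube([100, 18, 1178]);
translate([1209, 481, 92]) cube([100, 18, 1178]);
translate([1399, 481, 92]) cube([100, 18, 1178]);
translate([1589, 481, 92]) cube([100, 18, 1178]);
translate([1779, 481, 92]) cube([100, 18, 1178]);


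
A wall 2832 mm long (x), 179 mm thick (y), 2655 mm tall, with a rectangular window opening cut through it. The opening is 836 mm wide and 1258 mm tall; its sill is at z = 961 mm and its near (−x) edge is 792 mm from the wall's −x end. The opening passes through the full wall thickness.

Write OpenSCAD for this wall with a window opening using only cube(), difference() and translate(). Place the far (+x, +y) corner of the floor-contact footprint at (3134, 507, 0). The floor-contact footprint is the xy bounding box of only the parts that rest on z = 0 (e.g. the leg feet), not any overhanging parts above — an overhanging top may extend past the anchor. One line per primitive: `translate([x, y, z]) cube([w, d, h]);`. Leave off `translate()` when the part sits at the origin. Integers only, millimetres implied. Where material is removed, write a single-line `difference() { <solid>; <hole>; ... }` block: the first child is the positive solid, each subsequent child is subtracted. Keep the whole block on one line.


difference() { translate([302, 328, 0]) cube([2832, 179, 2655]); translate([1094, 328, 961]) cube([836, 179, 1258]); }


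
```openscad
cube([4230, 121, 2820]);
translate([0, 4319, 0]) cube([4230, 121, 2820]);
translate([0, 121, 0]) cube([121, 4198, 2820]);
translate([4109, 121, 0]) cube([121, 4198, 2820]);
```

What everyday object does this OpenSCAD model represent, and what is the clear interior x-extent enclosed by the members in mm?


A house (or room) frame. The interior width is 3988 mm.

Four 2820 mm walls enclosing a rectangle with no floor or roof — a room or house frame. Outside width is 4230 mm and wall thickness is 121 mm, so the interior width is 4230 − 2 × 121 = 3988 mm.


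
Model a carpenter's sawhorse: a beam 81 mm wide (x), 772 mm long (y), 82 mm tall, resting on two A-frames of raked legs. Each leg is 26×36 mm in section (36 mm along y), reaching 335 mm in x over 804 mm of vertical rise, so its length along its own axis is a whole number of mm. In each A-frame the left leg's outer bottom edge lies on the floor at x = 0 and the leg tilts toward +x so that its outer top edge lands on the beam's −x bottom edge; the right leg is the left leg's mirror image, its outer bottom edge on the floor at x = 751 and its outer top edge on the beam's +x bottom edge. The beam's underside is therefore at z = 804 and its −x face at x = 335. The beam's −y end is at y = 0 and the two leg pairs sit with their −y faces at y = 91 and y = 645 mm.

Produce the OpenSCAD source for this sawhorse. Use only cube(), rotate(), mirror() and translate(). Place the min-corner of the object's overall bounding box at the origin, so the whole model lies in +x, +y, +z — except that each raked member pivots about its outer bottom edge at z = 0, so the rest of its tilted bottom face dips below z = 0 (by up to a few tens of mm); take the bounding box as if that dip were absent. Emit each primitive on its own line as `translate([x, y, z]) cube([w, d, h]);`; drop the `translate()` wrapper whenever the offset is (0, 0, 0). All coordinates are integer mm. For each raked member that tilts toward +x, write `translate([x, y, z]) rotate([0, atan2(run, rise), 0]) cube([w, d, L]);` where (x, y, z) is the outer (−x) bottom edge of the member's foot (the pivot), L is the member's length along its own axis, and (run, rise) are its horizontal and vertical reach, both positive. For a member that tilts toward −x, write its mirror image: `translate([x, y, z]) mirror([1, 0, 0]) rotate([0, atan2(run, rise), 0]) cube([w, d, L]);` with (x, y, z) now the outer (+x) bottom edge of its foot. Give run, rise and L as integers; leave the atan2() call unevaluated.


translate([335, 0, 804]) cube([81, 772, 82]);
translate([0, 91, 0]) rotate([0, atan2(335, 804), 0]) cube([26, 36, 871]);
translate([751, 91, 0]) mirror([1, 0, 0]) rotate([0, atan2(335, 804), 0]) cube([26, 36, 871]);
translate([0, 645, 0]) rotate([0, atan2(335, 804), 0]) cube([26, 36, 871]);
translate([751, 645, 0]) mirror([1, 0, 0]) rotate([0, atan2(335, 804), 0]) cube([26, 36, 871]);


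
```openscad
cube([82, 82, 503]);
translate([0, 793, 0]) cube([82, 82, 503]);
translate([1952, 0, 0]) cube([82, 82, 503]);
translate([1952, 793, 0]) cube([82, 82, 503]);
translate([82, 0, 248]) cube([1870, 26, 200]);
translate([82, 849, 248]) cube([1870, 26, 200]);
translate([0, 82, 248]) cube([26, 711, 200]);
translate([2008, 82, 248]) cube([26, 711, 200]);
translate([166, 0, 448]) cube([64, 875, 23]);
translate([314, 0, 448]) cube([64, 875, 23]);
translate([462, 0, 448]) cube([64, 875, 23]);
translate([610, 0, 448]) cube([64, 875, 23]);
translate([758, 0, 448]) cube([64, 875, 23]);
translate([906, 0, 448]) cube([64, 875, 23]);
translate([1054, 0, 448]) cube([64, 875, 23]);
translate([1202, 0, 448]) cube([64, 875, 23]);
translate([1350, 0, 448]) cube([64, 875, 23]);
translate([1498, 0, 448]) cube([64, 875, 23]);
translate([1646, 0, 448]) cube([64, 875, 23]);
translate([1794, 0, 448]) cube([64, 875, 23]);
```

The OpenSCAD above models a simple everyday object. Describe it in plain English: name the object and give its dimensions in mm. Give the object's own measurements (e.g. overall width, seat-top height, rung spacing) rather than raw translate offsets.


A bed frame 2034 mm long (x) by 875 mm wide (y). Four 82×82 mm corner posts, 503 mm tall, at the corners of the footprint. Four rails of 26 mm thickness and 200 mm height run between adjacent posts with their undersides at z = 248 mm, their outer faces flush with the outside of the frame (the two x-running rails run between the posts' inner faces; the two y-running rails run between the posts' inner faces). 12 slats, each 64 mm wide (x) and 23 mm thick, lie across the top of the two x-running rails, running the full 875 mm width of the frame in y; along x they sit between the end posts with a 84 mm gap after the −x posts and between neighbouring slats, leaving 94 mm before the +x posts.


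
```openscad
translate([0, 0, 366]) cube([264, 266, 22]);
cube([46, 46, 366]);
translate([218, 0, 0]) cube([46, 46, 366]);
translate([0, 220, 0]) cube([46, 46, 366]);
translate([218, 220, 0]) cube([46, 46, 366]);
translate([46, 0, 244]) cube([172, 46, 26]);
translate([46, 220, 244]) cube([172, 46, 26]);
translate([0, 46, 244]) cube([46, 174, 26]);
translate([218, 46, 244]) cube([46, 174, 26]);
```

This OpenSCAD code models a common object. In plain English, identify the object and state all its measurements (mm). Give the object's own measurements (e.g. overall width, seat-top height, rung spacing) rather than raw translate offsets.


A simple wooden stool: a rectangular seat 264 mm (x) by 266 mm (y), 22 mm thick, top face at z = 388 mm, on four square legs, each 46×46 mm in cross-section. The legs rest on z = 0, each flush with a corner of the seat. Four stretchers, 46 mm wide and 26 mm tall, connect adjacent legs with their undersides at z = 244 mm, each running between the inner faces of the legs it joins and aligned with the legs' outer faces on the other axis.


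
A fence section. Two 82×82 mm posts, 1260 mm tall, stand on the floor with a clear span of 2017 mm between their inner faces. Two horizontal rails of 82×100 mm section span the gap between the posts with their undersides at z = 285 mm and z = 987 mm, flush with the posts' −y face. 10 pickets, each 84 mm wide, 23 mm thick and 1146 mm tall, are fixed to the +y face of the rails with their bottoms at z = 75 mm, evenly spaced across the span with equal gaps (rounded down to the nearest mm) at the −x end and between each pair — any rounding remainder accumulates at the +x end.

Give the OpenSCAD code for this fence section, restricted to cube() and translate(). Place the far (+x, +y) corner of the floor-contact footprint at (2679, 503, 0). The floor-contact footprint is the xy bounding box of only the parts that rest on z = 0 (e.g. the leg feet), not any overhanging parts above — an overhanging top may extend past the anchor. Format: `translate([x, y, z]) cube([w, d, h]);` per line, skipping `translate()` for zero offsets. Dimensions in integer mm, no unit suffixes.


translate([498, 421, 0]) cube([82, 82, 1260]);
translate([2597, 421, 0]) cube([82, 82, 1260]);
translate([580, 421, 285]) cube([2017, 82, 100]);
translate([580, 421, 987]) cube([2017, 82, 100]);
translate([687, 503, 75]) cube([84, 23, 1146]);
translate([878, 503, 75]) cube([84, 23, 1146]);
translate([1069, 503, 75]) cube([84, 23, 1146]);
translate([1260, 503, 75]) cube([84, 23, 1146]);
translate([1451, 503, 75]) cube([84, 23, 1146]);
translate([1642, 503, 75]) cube([84, 23, 1146]);
translate([1833, 503, 75]) cube([84, 23, 1146]);
translate([2024, 503, 75]) cube([84, 23, 1146]);
translate([2215, 503, 75]) cube([84, 23, 1146]);
translate([2406, 503, 75]) cube([84, 23, 1146]);


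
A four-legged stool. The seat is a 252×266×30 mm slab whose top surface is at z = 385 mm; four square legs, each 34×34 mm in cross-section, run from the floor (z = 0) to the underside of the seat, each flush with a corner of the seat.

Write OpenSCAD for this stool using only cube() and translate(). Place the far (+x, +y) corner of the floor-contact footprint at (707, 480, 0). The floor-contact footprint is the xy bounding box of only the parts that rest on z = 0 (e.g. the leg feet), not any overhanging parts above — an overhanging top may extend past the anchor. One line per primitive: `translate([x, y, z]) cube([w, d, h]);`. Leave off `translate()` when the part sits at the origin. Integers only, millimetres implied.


translate([455, 214, 355]) cube([252, 266, 30]);
translate([455, 214, 0]) cube([34, 34, 355]);
translate([673, 214, 0]) cube([34, 34, 355]);
translate([455, 446, 0]) cube([34, 34, 355]);
translate([673, 446, 0]) cube([34, 34, 355]);


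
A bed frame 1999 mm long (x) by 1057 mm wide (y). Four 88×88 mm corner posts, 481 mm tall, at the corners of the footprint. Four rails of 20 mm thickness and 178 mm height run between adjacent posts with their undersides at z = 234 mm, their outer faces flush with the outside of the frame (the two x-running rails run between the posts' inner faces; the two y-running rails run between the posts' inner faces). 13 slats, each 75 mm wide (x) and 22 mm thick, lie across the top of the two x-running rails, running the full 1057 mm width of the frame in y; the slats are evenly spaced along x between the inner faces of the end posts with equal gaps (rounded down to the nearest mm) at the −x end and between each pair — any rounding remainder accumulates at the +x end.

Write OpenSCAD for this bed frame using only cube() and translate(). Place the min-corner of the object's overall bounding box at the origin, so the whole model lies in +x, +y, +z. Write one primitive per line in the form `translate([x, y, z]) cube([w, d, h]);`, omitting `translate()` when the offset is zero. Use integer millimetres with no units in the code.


cube([88, 88, 481]);
translate([0, 969, 0]) cube([88, 88, 481]);
translate([1911, 0, 0]) cube([88, 88, 481]);
translate([1911, 969, 0]) cube([88, 88, 481]);
translate([88, 0, 234]) cube([1823, 20, 178]);
translate([88, 1037, 234]) cube([1823, 20, 178]);
translate([0, 88, 234]) cube([20, 881, 178]);
translate([1979, 88, 234]) cube([20, 881, 178]);
translate([148, 0, 412]) cube([75, 1057, 22]);
translate([283, 0, 412]) cube([75, 1057, 22]);
translate([418, 0, 412]) cube([75, 1057, 22]);
translate([553, 0, 412]) cube([75, 1057, 22]);
translate([688, 0, 412]) cube([75, 1057, 22]);
translate([823, 0, 412]) cube([75, 1057, 22]);
translate([958, 0, 412]) cube([75, 1057, 22]);
translate([1093, 0, 412]) cube([75, 1057, 22]);
translate([1228, 0, 412]) cube([75, 1057, 22]);
translate([1363, 0, 412]) cube([75, 1057, 22]);
translate([1498, 0, 412]) cube([75, 1057, 22]);
translate([1633, 0, 412]) cube([75, 1057, 22]);
translate([1768, 0, 412]) cube([75, 1057, 22]);


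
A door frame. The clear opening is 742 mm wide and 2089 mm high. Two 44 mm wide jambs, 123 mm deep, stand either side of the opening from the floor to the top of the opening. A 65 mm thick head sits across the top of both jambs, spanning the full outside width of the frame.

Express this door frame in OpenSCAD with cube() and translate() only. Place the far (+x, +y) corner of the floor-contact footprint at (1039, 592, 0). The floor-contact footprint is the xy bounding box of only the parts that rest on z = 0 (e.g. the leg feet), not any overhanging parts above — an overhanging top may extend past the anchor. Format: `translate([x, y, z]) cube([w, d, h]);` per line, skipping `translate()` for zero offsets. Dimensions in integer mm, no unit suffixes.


translate([209, 469, 0]) cube([44, 123, 2089]);
translate([995, 469, 0]) cube([44, 123, 2089]);
translate([209, 469, 2089]) cube([830, 123, 65]);


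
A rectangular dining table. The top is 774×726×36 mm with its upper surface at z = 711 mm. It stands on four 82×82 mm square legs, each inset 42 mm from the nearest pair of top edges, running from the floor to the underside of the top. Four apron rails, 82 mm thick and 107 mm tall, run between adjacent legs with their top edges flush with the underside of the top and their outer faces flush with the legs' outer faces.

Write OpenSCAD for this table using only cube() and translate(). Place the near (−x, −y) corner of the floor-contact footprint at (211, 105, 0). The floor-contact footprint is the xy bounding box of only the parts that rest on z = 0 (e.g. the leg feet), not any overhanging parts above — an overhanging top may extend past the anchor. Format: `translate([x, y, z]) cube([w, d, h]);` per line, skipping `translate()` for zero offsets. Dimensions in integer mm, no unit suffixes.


translate([169, 63, 675]) cube([774, 726, 36]);
translate([211, 105, 0]) cube([82, 82, 675]);
translate([819, 105, 0]) cube([82, 82, 675]);
translate([211, 665, 0]) cube([82, 82, 675]);
translate([819, 665, 0]) cube([82, 82, 675]);
translate([293, 105, 568]) cube([526, 82, 107]);
translate([293, 665, 568]) cube([526, 82, 107]);
translate([211, 187, 568]) cube([82, 478, 107]);
translate([819, 187, 568]) cube([82, 478, 107]);


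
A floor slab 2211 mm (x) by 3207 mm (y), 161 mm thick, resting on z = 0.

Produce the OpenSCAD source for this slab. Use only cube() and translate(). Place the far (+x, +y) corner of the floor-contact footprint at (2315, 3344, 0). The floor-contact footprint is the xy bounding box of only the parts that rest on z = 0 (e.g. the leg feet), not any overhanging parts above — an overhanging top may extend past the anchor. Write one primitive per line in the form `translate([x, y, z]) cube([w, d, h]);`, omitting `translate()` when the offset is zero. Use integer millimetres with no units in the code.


translate([104, 137, 0]) cube([2211, 3207, 161]);


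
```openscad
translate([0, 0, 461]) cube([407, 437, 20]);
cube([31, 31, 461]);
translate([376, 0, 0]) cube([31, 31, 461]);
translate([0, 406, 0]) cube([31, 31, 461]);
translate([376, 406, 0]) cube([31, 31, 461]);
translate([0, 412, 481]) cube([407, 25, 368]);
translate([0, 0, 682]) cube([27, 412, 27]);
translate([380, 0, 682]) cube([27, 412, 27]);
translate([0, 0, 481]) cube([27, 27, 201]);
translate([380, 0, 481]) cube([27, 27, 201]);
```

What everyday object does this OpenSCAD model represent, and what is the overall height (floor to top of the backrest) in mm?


A chair. The overall height is 849 mm.

A slab on four corner posts with a tall panel at the back — a chair. The seat slab sits at z = 461 with thickness 20, and the 368 mm backrest starts at the seat top, so the overall height is 461 + 20 + 368 = 849 mm.


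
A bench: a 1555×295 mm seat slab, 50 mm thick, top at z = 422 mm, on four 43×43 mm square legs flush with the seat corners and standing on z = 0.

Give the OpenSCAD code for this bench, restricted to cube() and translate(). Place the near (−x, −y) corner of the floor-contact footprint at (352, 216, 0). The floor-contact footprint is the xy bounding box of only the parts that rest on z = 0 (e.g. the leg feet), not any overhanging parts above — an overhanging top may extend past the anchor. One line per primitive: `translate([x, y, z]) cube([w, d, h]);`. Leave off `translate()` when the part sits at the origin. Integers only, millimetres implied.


translate([352, 216, 372]) cube([1555, 295, 50]);
translate([352, 216, 0]) cube([43, 43, 372]);
translate([352, 468, 0]) cube([43, 43, 372]);
translate([1864, 216, 0]) cube([43, 43, 372]);
translate([1864, 468, 0]) cube([43, 43, 372]);
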